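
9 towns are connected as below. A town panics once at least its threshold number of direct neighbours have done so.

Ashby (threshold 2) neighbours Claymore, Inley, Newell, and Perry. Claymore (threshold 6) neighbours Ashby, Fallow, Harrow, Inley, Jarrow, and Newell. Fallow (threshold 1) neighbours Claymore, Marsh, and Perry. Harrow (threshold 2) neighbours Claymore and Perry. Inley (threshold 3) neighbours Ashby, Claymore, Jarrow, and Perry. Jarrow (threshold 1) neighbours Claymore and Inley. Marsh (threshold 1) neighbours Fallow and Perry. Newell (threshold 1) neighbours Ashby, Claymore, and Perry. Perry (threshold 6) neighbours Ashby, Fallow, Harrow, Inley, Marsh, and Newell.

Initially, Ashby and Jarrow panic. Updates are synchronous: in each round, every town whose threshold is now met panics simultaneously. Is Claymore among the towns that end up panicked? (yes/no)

no

Round 1 — Ashby, Jarrow panic (initial).
Round 2 — checking thresholds:
  Claymore: 2 of 6 neighbours < 6, below threshold.
  Inley: 2 of 4 neighbours < 3, below threshold.
  Newell: 1 of 3 neighbours ≥ 1, panics.
  Perry: 1 of 6 neighbours < 6, below threshold.
Round 3 — no new panics; cascade stops.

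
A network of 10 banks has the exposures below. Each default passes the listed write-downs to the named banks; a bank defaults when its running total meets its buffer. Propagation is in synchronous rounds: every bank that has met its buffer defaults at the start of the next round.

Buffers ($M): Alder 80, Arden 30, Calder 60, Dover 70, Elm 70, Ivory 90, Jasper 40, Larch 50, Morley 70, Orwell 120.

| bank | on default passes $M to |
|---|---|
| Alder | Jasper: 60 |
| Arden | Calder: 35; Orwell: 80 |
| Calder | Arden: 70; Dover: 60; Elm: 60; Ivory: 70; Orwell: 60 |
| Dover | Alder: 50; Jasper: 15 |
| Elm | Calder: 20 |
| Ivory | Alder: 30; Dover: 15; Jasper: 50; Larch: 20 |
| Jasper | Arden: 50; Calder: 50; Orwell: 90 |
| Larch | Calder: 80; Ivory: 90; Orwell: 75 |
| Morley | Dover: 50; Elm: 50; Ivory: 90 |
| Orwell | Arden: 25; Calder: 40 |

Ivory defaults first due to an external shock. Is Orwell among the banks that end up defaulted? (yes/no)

yes

Round 1 — Ivory defaults (initial).
  Alder: +30 → 30 < 80
  Dover: +15 → 15 < 70
  Jasper: +50 → 50 ≥ 40
  Larch: +20 → 20 < 50
Round 2 — Jasper defaults.
  Arden: +50 → 50 ≥ 30
  Calder: +50 → 50 < 60
  Orwell: +90 → 90 < 120
Round 3 — Arden defaults.
  Calder: +35 → 85 ≥ 60
  Orwell: +80 → 170 ≥ 120
Round 4 — Calder, Orwell default.
  Dover: +60 → 75 ≥ 70
  Elm: +60 → 60 < 70
Round 5 — Dover defaults.
  Alder: +50 → 80 ≥ 80
Round 6 — Alder defaults.
No further defaults.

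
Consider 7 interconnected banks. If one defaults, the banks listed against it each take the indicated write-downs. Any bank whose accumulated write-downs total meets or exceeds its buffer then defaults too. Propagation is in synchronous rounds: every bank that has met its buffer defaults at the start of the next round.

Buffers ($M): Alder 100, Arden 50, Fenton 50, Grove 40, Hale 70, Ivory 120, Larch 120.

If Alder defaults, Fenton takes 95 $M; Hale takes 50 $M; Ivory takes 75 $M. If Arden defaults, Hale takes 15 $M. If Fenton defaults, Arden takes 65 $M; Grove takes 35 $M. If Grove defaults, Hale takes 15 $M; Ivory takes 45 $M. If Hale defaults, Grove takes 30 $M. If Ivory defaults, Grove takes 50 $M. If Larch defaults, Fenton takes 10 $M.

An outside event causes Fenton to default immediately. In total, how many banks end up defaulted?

2

Round 1 — Fenton defaults (initial).
  Arden: +65 → 65 ≥ 50
  Grove: +35 → 35 < 40
Round 2 — Arden defaults.
  Hale: +15 → 15 < 70
No further defaults.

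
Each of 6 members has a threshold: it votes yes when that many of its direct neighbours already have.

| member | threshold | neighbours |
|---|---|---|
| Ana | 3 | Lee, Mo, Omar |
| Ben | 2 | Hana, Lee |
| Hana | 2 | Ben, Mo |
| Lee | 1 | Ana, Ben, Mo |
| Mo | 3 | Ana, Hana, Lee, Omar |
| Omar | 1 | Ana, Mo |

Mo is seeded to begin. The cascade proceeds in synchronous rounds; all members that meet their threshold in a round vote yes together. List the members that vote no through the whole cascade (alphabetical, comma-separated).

Ben, Hana

Round 1 — Mo votes yes (initial).
Round 2 — checking thresholds:
  Ana: 1 of 3 neighbours < 3, below threshold.
  Hana: 1 of 2 neighbours < 2, below threshold.
  Lee: 1 of 3 neighbours ≥ 1, votes yes.
  Omar: 1 of 2 neighbours ≥ 1, votes yes.
Round 3 — checking thresholds:
  Ana: 3 of 3 neighbours ≥ 3, votes yes.
  Ben: 1 of 2 neighbours < 2, below threshold.
  Hana: 1 of 2 neighbours < 2, below threshold.
Round 4 — no new yes votes; cascade stops.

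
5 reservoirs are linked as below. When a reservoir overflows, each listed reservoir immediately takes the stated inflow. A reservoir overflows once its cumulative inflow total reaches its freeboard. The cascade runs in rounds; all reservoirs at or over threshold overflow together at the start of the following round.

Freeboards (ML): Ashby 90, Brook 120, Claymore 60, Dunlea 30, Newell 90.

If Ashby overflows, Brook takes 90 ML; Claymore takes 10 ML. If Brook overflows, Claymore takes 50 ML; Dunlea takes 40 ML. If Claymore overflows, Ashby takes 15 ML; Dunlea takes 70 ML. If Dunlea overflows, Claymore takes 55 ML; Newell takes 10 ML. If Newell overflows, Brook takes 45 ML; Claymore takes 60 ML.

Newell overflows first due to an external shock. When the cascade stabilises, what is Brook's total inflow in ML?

Round 1 — Newell overflows (initial).
  Brook: +45 → 45 < 120
  Claymore: +60 → 60 ≥ 60
Round 2 — Claymore overflows.
  Ashby: +15 → 15 < 90
  Dunlea: +70 → 70 ≥ 30
Round 3 — Dunlea overflows.
No further overflows.

45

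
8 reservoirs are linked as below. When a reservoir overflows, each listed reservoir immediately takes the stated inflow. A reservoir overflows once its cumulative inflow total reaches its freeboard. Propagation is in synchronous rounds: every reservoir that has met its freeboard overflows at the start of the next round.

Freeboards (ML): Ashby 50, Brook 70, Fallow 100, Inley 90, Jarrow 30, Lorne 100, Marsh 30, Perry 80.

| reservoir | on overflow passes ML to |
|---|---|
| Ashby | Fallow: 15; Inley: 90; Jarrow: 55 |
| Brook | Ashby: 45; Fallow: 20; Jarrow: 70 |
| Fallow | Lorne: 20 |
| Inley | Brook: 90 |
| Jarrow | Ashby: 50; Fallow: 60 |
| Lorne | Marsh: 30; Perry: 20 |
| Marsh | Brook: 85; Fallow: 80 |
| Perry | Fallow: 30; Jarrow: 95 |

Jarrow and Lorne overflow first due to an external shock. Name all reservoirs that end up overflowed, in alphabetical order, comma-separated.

Round 1 — Jarrow, Lorne overflow (initial).
  Ashby: +50 → 50 ≥ 50
  Fallow: +60 → 60 < 100
  Marsh: +30 → 30 ≥ 30
  Perry: +20 → 20 < 80
Round 2 — Ashby, Marsh overflow.
  Brook: +85 → 85 ≥ 70
  Fallow: +15+80 → 155 ≥ 100
  Inley: +90 → 90 ≥ 90
Round 3 — Brook, Fallow, Inley overflow.
No further overflows.

Ashby, Brook, Fallow, Inley, Jarrow, Lorne, Marsh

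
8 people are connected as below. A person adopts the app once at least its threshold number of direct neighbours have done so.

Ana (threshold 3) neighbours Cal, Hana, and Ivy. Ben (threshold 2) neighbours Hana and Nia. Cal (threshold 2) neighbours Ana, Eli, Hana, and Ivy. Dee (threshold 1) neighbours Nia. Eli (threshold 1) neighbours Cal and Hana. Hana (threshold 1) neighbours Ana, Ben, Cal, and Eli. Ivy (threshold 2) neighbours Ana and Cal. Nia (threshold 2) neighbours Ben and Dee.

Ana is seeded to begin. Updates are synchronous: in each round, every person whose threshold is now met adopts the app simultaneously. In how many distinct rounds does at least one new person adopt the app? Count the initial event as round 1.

4

Round 1 — Ana adopts the app (initial).
Round 2 — checking thresholds:
  Cal: 1 of 4 neighbours < 2, not yet.
  Hana: 1 of 4 neighbours ≥ 1, adopts the app.
  Ivy: 1 of 2 neighbours < 2, not yet.
Round 3 — checking thresholds:
  Ben: 1 of 2 neighbours < 2, not yet.
  Cal: 2 of 4 neighbours ≥ 2, adopts the app.
  Eli: 1 of 2 neighbours ≥ 1, adopts the app.
  Ivy: 1 of 2 neighbours < 2, not yet.
Round 4 — checking thresholds:
  Ben: 1 of 2 neighbours < 2, not yet.
  Ivy: 2 of 2 neighbours ≥ 2, adopts the app.
Round 5 — no new adoptions; cascade stops.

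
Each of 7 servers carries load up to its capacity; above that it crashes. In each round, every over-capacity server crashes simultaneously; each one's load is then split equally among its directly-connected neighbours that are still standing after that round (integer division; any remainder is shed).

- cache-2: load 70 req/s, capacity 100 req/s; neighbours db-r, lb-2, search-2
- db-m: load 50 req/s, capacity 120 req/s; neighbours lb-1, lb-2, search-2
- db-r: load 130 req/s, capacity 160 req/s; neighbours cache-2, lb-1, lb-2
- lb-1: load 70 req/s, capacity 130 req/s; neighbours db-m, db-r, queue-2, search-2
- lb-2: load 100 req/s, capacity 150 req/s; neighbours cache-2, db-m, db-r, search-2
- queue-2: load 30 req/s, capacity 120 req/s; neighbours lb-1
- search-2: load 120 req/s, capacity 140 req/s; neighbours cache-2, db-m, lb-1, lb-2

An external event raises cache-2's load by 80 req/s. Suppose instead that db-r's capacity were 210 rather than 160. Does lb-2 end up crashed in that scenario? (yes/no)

With db-r's capacity at 210:
Round 1 — cache-2 at 150 > 100. cache-2 crashes.
  cache-2 sheds 150 req/s to db-r, lb-2, search-2: 50 each.
    db-r: 130+50 = 180 ≤ 210
    lb-2: 100+50 = 150 ≤ 150
    search-2: 120+50 = 170 > 140
Round 2 — search-2 crashes.
  search-2 sheds 170 req/s to db-m, lb-1, lb-2: 56 each (2 lost).
    db-m: 50+56 = 106 ≤ 120
    lb-1: 70+56 = 126 ≤ 130
    lb-2: 150+56 = 206 > 150
Round 3 — lb-2 crashes.
  lb-2 sheds 206 req/s to db-m, db-r: 103 each.
    db-m: 106+103 = 209 > 120
    db-r: 180+103 = 283 > 210
Round 4 — db-m, db-r crash.
  db-m sheds 209 req/s to lb-1: 209 each.
    lb-1: 126+209 = 335 > 130
  db-r sheds 283 req/s to lb-1: 283 each.
    lb-1: 335+283 = 618 > 130
Round 5 — lb-1 crashes.
  lb-1 sheds 618 req/s to queue-2: 618 each.
    queue-2: 30+618 = 648 > 120
Round 6 — queue-2 crashes.
  queue-2 sheds 648 req/s: no online neighbours, lost.
No further crashes.

yes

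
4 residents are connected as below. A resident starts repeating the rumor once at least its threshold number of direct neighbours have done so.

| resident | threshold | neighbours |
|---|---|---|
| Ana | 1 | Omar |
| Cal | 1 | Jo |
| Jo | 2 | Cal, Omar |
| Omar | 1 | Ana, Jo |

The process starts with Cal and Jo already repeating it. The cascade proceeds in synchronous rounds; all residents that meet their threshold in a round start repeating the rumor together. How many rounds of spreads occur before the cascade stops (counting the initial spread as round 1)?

Round 1 — Cal, Jo start repeating the rumor (initial).
Round 2 — checking thresholds:
  Omar: 1 of 2 neighbours ≥ 1, starts repeating the rumor.
Round 3 — checking thresholds:
  Ana: 1 of 1 neighbours ≥ 1, starts repeating the rumor.
Round 4 — no new spreads; cascade stops.

3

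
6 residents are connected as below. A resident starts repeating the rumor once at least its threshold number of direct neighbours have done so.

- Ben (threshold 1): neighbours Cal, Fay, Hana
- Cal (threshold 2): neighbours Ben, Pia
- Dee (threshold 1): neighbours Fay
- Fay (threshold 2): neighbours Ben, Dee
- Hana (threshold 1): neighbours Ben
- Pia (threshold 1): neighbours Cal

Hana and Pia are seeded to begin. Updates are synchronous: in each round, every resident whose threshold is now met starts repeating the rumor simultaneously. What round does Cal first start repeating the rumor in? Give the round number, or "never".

3

Round 1 — Hana, Pia start repeating the rumor (initial).
Round 2 — checking thresholds:
  Ben: 1 of 3 neighbours ≥ 1, starts repeating the rumor.
  Cal: 1 of 2 neighbours < 2, holds.
Round 3 — checking thresholds:
  Cal: 2 of 2 neighbours ≥ 2, starts repeating the rumor.
  Fay: 1 of 2 neighbours < 2, holds.
Round 4 — no new spreads; cascade stops.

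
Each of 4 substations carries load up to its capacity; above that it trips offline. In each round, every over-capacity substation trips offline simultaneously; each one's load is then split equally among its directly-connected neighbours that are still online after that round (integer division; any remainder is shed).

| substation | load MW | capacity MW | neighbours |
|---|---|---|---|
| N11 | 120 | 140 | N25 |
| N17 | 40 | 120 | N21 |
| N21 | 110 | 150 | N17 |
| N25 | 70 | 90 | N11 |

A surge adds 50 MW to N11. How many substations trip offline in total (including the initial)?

Round 1 — N11 at 170 > 140. N11 trips offline.
  N11 sheds 170 MW to N25: 170 each.
    N25: 70+170 = 240 > 90
Round 2 — N25 trips offline.
  N25 sheds 240 MW: no online neighbours, lost.
No further trips.

2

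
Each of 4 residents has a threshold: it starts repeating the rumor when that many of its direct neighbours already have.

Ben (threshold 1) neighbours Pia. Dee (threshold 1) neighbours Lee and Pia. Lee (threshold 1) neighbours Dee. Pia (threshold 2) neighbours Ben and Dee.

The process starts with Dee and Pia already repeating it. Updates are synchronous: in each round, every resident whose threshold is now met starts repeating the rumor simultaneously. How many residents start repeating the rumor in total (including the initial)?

Round 1 — Dee, Pia start repeating the rumor (initial).
Round 2 — checking thresholds:
  Ben: 1 of 1 neighbours ≥ 1, starts repeating the rumor.
  Lee: 1 of 1 neighbours ≥ 1, starts repeating the rumor.
Round 3 — no new spreads; cascade stops.

4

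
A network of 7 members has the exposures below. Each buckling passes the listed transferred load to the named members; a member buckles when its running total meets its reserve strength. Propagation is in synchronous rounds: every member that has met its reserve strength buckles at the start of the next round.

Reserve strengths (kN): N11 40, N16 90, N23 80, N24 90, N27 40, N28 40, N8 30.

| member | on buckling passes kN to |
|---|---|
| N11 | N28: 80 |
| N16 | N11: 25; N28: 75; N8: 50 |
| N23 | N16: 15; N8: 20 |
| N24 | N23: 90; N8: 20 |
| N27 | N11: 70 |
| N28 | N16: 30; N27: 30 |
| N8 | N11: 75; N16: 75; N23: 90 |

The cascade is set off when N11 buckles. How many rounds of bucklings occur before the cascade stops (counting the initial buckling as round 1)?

2

Round 1 — N11 buckles (initial).
  N28: +80 → 80 ≥ 40
Round 2 — N28 buckles.
  N16: +30 → 30 < 90
  N27: +30 → 30 < 40
No further bucklings.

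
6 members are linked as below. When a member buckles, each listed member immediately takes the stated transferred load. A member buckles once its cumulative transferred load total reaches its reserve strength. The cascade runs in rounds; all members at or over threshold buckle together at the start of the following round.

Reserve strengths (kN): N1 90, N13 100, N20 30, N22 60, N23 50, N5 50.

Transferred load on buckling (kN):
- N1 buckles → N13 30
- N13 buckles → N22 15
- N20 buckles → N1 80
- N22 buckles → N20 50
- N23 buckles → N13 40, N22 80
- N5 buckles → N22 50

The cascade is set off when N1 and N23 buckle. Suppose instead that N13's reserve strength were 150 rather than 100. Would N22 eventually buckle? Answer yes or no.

yes

With N13's reserve strength at 150:
Round 1 — N1, N23 buckle (initial).
  N13: +30+40 → 70 < 150
  N22: +80 → 80 ≥ 60
Round 2 — N22 buckles.
  N20: +50 → 50 ≥ 30
Round 3 — N20 buckles.
No further bucklings.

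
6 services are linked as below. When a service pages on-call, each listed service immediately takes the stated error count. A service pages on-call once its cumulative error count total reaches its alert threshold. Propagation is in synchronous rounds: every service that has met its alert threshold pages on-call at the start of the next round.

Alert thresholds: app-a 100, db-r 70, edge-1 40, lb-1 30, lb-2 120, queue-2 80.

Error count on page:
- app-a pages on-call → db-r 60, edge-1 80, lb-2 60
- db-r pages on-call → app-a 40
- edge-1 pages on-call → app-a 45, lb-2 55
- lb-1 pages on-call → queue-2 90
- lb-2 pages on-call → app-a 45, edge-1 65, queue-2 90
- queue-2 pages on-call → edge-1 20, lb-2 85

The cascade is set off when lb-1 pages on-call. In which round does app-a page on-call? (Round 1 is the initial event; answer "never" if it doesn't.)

Round 1 — lb-1 pages on-call (initial).
  queue-2: +90 → 90 ≥ 80
Round 2 — queue-2 pages on-call.
  edge-1: +20 → 20 < 40
  lb-2: +85 → 85 < 120
No further pages.

never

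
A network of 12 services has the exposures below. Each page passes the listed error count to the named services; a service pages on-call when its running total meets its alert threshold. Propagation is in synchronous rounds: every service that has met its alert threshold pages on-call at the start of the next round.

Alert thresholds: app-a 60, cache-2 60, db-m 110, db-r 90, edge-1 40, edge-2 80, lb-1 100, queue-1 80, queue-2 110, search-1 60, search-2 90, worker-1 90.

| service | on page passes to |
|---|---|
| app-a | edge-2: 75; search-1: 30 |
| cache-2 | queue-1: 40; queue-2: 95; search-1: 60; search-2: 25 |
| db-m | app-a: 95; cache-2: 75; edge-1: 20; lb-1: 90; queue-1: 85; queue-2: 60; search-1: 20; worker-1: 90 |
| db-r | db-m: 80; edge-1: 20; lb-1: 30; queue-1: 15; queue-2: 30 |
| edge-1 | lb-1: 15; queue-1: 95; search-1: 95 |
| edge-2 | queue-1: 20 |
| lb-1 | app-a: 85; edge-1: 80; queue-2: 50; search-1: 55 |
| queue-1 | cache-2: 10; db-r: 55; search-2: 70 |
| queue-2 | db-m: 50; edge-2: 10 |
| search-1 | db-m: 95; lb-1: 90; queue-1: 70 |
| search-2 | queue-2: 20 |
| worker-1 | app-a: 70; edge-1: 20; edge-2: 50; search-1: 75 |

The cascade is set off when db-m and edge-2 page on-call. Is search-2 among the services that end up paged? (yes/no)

yes

Round 1 — db-m, edge-2 page on-call (initial).
  app-a: +95 → 95 ≥ 60
  cache-2: +75 → 75 ≥ 60
  edge-1: +20 → 20 < 40
  lb-1: +90 → 90 < 100
  queue-1: +85+20 → 105 ≥ 80
  queue-2: +60 → 60 < 110
  search-1: +20 → 20 < 60
  worker-1: +90 → 90 ≥ 90
Round 2 — app-a, cache-2, queue-1, worker-1 page on-call.
  db-r: +55 → 55 < 90
  edge-1: +20 → 40 ≥ 40
  queue-2: +95 → 155 ≥ 110
  search-1: +30+60+75 → 185 ≥ 60
  search-2: +25+70 → 95 ≥ 90
Round 3 — edge-1, queue-2, search-1, search-2 page on-call.
  lb-1: +15+90 → 195 ≥ 100
Round 4 — lb-1 pages on-call.
No further pages.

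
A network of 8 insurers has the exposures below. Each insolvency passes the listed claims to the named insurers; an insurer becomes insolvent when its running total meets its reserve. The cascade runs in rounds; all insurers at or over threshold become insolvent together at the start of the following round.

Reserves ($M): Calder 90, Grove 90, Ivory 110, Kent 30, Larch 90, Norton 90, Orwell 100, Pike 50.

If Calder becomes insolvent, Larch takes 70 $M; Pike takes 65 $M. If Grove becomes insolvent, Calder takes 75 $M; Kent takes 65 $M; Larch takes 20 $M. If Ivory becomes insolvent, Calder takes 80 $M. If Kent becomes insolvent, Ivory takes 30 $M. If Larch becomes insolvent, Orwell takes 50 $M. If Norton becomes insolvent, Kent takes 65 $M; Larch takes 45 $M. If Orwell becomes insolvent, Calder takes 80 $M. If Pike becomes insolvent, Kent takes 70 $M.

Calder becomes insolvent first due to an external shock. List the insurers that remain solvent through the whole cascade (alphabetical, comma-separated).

Round 1 — Calder becomes insolvent (initial).
  Larch: +70 → 70 < 90
  Pike: +65 → 65 ≥ 50
Round 2 — Pike becomes insolvent.
  Kent: +70 → 70 ≥ 30
Round 3 — Kent becomes insolvent.
  Ivory: +30 → 30 < 110
No further insolvencies.

Grove, Ivory, Larch, Norton, Orwell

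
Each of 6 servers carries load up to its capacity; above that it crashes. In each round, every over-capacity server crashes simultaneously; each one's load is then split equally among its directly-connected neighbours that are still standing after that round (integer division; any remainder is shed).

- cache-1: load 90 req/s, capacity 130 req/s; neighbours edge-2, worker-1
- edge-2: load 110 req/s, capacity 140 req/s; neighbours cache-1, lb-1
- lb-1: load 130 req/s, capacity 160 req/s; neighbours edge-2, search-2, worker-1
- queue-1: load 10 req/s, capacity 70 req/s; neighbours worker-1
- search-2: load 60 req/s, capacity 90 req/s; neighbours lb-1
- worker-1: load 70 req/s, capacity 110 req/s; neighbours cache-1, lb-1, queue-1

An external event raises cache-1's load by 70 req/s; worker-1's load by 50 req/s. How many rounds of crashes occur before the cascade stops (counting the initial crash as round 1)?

Round 1 — cache-1 at 160 > 130; worker-1 at 120 > 110. cache-1, worker-1 crash.
  cache-1 sheds 160 req/s to edge-2: 160 each.
    edge-2: 110+160 = 270 > 140
  worker-1 sheds 120 req/s to lb-1, queue-1: 60 each.
    lb-1: 130+60 = 190 > 160
    queue-1: 10+60 = 70 ≤ 70
Round 2 — edge-2, lb-1 crash.
  edge-2 sheds 270 req/s: no online neighbours, lost.
  lb-1 sheds 190 req/s to search-2: 190 each.
    search-2: 60+190 = 250 > 90
Round 3 — search-2 crashes.
  search-2 sheds 250 req/s: no online neighbours, lost.
No further crashes.

3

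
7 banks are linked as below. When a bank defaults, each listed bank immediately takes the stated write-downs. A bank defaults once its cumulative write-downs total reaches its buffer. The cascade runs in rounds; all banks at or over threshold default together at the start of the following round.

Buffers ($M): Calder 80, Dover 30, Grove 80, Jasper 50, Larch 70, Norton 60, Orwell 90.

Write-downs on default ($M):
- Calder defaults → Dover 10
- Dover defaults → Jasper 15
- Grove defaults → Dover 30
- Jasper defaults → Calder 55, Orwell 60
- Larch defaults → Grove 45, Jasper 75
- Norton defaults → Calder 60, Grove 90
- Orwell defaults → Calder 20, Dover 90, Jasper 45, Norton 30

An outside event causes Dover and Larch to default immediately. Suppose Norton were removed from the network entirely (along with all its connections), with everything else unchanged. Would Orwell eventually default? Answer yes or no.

no

With Norton removed:
Round 1 — Dover, Larch default (initial).
  Grove: +45 → 45 < 80
  Jasper: +15+75 → 90 ≥ 50
Round 2 — Jasper defaults.
  Calder: +55 → 55 < 80
  Orwell: +60 → 60 < 90
No further defaults.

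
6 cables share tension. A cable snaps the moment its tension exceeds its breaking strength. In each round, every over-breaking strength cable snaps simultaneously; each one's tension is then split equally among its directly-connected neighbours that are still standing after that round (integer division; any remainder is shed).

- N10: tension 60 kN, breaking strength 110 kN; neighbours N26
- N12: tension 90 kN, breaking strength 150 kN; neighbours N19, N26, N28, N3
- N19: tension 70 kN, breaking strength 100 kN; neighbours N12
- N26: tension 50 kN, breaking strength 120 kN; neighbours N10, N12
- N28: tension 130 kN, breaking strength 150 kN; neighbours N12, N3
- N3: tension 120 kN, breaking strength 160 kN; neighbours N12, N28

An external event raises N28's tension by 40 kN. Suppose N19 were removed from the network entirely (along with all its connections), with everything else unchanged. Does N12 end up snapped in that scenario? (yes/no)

With N19 removed:
Round 1 — N28 at 170 > 150. N28 snaps.
  N28 sheds 170 kN to N12, N3: 85 each.
    N12: 90+85 = 175 > 150
    N3: 120+85 = 205 > 160
Round 2 — N12, N3 snap.
  N12 sheds 175 kN to N26: 175 each.
    N26: 50+175 = 225 > 120
  N3 sheds 205 kN: no online neighbours, lost.
Round 3 — N26 snaps.
  N26 sheds 225 kN to N10: 225 each.
    N10: 60+225 = 285 > 110
Round 4 — N10 snaps.
  N10 sheds 285 kN: no online neighbours, lost.
No further breaks.

yes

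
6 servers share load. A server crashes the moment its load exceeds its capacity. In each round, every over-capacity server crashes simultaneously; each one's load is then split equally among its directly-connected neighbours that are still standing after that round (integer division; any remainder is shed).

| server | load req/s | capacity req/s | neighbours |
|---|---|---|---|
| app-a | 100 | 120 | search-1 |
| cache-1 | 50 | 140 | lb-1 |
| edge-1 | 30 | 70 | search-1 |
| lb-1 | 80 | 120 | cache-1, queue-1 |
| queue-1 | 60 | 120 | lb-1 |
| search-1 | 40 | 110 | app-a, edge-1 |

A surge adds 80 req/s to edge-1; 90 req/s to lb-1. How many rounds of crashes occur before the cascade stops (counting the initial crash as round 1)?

3

Round 1 — edge-1 at 110 > 70; lb-1 at 170 > 120. edge-1, lb-1 crash.
  edge-1 sheds 110 req/s to search-1: 110 each.
    search-1: 40+110 = 150 > 110
  lb-1 sheds 170 req/s to cache-1, queue-1: 85 each.
    cache-1: 50+85 = 135 ≤ 140
    queue-1: 60+85 = 145 > 120
Round 2 — queue-1, search-1 crash.
  queue-1 sheds 145 req/s: no online neighbours, lost.
  search-1 sheds 150 req/s to app-a: 150 each.
    app-a: 100+150 = 250 > 120
Round 3 — app-a crashes.
  app-a sheds 250 req/s: no online neighbours, lost.
No further crashes.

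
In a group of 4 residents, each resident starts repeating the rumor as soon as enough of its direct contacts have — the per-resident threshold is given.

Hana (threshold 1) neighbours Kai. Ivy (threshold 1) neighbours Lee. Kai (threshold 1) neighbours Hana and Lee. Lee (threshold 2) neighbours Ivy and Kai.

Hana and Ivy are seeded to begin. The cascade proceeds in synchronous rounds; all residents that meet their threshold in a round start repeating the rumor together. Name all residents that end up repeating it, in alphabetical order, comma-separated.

Hana, Ivy, Kai, Lee

Round 1 — Hana, Ivy start repeating the rumor (initial).
Round 2 — checking thresholds:
  Kai: 1 of 2 neighbours ≥ 1, starts repeating the rumor.
  Lee: 1 of 2 neighbours < 2, below threshold.
Round 3 — checking thresholds:
  Lee: 2 of 2 neighbours ≥ 2, starts repeating the rumor.
Round 4 — no new spreads; cascade stops.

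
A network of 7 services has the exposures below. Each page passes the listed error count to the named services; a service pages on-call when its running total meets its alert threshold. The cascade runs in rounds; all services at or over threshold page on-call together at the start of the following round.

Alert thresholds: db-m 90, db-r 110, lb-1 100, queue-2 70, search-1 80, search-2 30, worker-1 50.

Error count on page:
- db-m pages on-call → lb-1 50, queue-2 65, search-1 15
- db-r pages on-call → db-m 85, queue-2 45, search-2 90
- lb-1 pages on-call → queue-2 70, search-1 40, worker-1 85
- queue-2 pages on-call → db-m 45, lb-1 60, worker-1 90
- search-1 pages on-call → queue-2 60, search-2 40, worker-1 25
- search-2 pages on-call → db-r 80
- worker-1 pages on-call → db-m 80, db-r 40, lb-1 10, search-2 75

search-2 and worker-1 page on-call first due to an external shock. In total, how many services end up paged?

Round 1 — search-2, worker-1 page on-call (initial).
  db-m: +80 → 80 < 90
  db-r: +80+40 → 120 ≥ 110
  lb-1: +10 → 10 < 100
Round 2 — db-r pages on-call.
  db-m: +85 → 165 ≥ 90
  queue-2: +45 → 45 < 70
Round 3 — db-m pages on-call.
  lb-1: +50 → 60 < 100
  queue-2: +65 → 110 ≥ 70
  search-1: +15 → 15 < 80
Round 4 — queue-2 pages on-call.
  lb-1: +60 → 120 ≥ 100
Round 5 — lb-1 pages on-call.
  search-1: +40 → 55 < 80
No further pages.

6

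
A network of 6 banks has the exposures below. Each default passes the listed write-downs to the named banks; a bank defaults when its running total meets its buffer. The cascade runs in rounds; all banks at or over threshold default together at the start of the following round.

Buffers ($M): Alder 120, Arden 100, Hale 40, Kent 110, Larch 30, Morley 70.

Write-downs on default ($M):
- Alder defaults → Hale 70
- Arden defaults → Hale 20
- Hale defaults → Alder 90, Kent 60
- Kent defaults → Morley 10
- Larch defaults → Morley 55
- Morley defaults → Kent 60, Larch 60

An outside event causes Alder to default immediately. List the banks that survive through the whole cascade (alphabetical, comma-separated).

Arden, Kent, Larch, Morley

Round 1 — Alder defaults (initial).
  Hale: +70 → 70 ≥ 40
Round 2 — Hale defaults.
  Kent: +60 → 60 < 110
No further defaults.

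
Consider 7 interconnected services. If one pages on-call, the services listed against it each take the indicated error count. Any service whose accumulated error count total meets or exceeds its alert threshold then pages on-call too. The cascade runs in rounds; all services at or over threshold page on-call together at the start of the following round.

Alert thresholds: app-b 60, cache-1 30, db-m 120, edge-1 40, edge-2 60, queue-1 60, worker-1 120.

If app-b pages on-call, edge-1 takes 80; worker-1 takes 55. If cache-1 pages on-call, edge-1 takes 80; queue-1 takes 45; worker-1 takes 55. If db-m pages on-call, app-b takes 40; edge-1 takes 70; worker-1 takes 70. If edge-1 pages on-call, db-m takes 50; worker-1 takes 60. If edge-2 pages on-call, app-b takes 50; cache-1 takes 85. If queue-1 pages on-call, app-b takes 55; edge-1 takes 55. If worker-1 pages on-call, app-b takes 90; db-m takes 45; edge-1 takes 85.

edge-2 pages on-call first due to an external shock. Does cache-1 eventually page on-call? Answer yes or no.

yes

Round 1 — edge-2 pages on-call (initial).
  app-b: +50 → 50 < 60
  cache-1: +85 → 85 ≥ 30
Round 2 — cache-1 pages on-call.
  edge-1: +80 → 80 ≥ 40
  queue-1: +45 → 45 < 60
  worker-1: +55 → 55 < 120
Round 3 — edge-1 pages on-call.
  db-m: +50 → 50 < 120
  worker-1: +60 → 115 < 120
No further pages.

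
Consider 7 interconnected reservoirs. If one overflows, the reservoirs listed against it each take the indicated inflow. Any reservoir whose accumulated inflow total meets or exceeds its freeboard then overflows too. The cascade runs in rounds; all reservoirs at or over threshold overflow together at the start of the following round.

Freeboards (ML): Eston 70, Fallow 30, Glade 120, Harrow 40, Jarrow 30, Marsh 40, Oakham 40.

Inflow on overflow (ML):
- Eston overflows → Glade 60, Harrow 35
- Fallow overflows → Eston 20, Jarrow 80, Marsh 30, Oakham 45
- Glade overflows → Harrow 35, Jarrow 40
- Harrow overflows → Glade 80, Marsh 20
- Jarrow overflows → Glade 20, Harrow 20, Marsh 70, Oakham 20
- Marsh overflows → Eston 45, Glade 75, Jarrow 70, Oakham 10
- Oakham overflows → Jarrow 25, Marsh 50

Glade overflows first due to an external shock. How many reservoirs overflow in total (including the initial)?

Round 1 — Glade overflows (initial).
  Harrow: +35 → 35 < 40
  Jarrow: +40 → 40 ≥ 30
Round 2 — Jarrow overflows.
  Harrow: +20 → 55 ≥ 40
  Marsh: +70 → 70 ≥ 40
  Oakham: +20 → 20 < 40
Round 3 — Harrow, Marsh overflow.
  Eston: +45 → 45 < 70
  Oakham: +10 → 30 < 40
No further overflows.

4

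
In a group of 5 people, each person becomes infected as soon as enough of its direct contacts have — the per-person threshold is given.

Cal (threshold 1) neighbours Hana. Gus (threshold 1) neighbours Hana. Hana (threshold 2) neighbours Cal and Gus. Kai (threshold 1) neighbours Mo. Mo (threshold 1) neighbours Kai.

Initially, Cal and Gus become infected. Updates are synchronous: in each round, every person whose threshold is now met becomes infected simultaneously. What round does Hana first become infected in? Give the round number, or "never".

2

Round 1 — Cal, Gus become infected (initial).
Round 2 — checking thresholds:
  Hana: 2 of 2 neighbours ≥ 2, becomes infected.
Round 3 — no new infections; cascade stops.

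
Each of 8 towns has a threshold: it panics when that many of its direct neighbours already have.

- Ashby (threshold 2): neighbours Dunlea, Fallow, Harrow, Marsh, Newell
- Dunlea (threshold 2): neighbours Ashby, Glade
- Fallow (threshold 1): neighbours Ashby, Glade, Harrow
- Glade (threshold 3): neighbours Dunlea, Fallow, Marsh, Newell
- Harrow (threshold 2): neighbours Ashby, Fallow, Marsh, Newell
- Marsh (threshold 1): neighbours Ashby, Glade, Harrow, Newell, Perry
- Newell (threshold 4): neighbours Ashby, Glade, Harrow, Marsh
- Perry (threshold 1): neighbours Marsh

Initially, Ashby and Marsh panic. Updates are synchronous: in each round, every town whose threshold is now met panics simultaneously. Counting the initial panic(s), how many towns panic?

Round 1 — Ashby, Marsh panic (initial).
Round 2 — checking thresholds:
  Dunlea: 1 of 2 neighbours < 2, holds.
  Fallow: 1 of 3 neighbours ≥ 1, panics.
  Glade: 1 of 4 neighbours < 3, holds.
  Harrow: 2 of 4 neighbours ≥ 2, panics.
  Newell: 2 of 4 neighbours < 4, holds.
  Perry: 1 of 1 neighbours ≥ 1, panics.
Round 3 — no new panics; cascade stops.

5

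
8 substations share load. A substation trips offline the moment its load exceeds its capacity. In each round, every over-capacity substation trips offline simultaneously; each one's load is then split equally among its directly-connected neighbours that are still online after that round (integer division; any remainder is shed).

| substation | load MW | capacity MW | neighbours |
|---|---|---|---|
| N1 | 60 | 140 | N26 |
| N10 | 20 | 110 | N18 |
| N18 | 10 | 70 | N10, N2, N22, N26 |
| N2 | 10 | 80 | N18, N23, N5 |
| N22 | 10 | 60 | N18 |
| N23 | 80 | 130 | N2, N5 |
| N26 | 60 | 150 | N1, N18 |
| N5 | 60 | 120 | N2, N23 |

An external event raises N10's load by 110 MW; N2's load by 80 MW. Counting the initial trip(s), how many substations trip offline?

Round 1 — N10 at 130 > 110; N2 at 90 > 80. N10, N2 trip offline.
  N10 sheds 130 MW to N18: 130 each.
    N18: 10+130 = 140 > 70
  N2 sheds 90 MW to N18, N23, N5: 30 each.
    N18: 140+30 = 170 > 70
    N23: 80+30 = 110 ≤ 130
    N5: 60+30 = 90 ≤ 120
Round 2 — N18 trips offline.
  N18 sheds 170 MW to N22, N26: 85 each.
    N22: 10+85 = 95 > 60
    N26: 60+85 = 145 ≤ 150
Round 3 — N22 trips offline.
  N22 sheds 95 MW: no online neighbours, lost.
No further trips.

4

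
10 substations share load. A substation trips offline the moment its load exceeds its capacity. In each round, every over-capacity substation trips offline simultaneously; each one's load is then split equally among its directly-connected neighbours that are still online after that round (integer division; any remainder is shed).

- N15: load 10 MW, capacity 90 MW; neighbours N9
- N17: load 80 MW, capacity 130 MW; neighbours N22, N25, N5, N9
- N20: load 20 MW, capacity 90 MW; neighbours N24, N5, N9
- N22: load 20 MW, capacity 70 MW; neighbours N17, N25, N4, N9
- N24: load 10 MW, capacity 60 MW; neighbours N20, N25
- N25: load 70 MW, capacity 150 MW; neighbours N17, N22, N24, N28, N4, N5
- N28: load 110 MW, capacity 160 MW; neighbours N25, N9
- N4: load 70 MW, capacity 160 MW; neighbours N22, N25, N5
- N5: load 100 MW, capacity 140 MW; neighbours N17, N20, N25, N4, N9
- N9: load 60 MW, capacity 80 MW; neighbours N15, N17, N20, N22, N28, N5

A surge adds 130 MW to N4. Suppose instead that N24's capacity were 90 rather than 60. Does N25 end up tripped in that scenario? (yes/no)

With N24's capacity at 90:
Round 1 — N4 at 200 > 160. N4 trips offline.
  N4 sheds 200 MW to N22, N25, N5: 66 each (2 lost).
    N22: 20+66 = 86 > 70
    N25: 70+66 = 136 ≤ 150
    N5: 100+66 = 166 > 140
Round 2 — N22, N5 trip offline.
  N22 sheds 86 MW to N17, N25, N9: 28 each (2 lost).
    N17: 80+28 = 108 ≤ 130
    N25: 136+28 = 164 > 150
    N9: 60+28 = 88 > 80
  N5 sheds 166 MW to N17, N20, N25, N9: 41 each (2 lost).
    N17: 108+41 = 149 > 130
    N20: 20+41 = 61 ≤ 90
    N25: 164+41 = 205 > 150
    N9: 88+41 = 129 > 80
Round 3 — N17, N25, N9 trip offline.
  N17 sheds 149 MW: no online neighbours, lost.
  N25 sheds 205 MW to N24, N28: 102 each (1 lost).
    N24: 10+102 = 112 > 90
    N28: 110+102 = 212 > 160
  N9 sheds 129 MW to N15, N20, N28: 43 each.
    N15: 10+43 = 53 ≤ 90
    N20: 61+43 = 104 > 90
    N28: 212+43 = 255 > 160
Round 4 — N20, N24, N28 trip offline.
  N20 sheds 104 MW: no online neighbours, lost.
  N24 sheds 112 MW: no online neighbours, lost.
  N28 sheds 255 MW: no online neighbours, lost.
No further trips.

yes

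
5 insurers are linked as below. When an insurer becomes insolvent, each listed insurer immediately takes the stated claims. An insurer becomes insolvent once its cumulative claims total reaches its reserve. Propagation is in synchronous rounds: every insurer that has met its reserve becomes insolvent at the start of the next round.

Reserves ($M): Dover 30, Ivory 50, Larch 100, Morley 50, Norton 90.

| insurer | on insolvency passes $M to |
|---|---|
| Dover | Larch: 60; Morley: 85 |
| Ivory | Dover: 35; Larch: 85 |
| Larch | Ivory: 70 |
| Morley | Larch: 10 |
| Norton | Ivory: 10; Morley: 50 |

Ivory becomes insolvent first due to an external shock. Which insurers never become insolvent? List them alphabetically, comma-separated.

Norton

Round 1 — Ivory becomes insolvent (initial).
  Dover: +35 → 35 ≥ 30
  Larch: +85 → 85 < 100
Round 2 — Dover becomes insolvent.
  Larch: +60 → 145 ≥ 100
  Morley: +85 → 85 ≥ 50
Round 3 — Larch, Morley become insolvent.
No further insolvencies.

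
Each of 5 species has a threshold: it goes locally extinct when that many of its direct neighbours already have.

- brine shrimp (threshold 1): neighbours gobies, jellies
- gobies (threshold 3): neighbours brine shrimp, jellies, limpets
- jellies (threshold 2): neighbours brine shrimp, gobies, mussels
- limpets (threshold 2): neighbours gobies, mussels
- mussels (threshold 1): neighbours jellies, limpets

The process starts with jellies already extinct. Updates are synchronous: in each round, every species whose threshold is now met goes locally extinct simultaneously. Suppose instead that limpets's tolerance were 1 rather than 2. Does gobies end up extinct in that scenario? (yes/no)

yes

With limpets's tolerance at 1:
Round 1 — jellies goes locally extinct (initial).
Round 2 — checking thresholds:
  brine shrimp: 1 of 2 neighbours ≥ 1, goes locally extinct.
  gobies: 1 of 3 neighbours < 3, holds.
  mussels: 1 of 2 neighbours ≥ 1, goes locally extinct.
Round 3 — checking thresholds:
  gobies: 2 of 3 neighbours < 3, holds.
  limpets: 1 of 2 neighbours ≥ 1, goes locally extinct.
Round 4 — checking thresholds:
  gobies: 3 of 3 neighbours ≥ 3, goes locally extinct.
Round 5 — no new extinctions; cascade stops.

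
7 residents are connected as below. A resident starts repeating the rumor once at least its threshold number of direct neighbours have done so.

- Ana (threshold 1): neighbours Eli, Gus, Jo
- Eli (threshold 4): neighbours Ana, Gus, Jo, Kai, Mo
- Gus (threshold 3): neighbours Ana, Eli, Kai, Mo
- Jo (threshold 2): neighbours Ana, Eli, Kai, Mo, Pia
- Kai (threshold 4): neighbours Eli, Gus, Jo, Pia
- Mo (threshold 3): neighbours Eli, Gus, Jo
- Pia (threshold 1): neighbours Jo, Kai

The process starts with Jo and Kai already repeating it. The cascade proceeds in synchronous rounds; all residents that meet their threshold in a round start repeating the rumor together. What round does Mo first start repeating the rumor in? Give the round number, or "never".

Round 1 — Jo, Kai start repeating the rumor (initial).
Round 2 — checking thresholds:
  Ana: 1 of 3 neighbours ≥ 1, starts repeating the rumor.
  Eli: 2 of 5 neighbours < 4, holds.
  Gus: 1 of 4 neighbours < 3, holds.
  Mo: 1 of 3 neighbours < 3, holds.
  Pia: 2 of 2 neighbours ≥ 1, starts repeating the rumor.
Round 3 — no new spreads; cascade stops.

never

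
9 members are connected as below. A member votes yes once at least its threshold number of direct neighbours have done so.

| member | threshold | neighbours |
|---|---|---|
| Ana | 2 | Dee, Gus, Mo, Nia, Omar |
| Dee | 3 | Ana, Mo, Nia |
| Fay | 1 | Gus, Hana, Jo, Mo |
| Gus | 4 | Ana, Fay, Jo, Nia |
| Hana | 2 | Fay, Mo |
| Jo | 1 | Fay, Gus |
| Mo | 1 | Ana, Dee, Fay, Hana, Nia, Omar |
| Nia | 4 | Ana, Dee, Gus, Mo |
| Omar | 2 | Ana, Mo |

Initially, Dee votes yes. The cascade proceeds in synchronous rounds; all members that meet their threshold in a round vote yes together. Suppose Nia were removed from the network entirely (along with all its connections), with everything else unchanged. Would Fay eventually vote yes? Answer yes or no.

With Nia removed:
Round 1 — Dee votes yes (initial).
Round 2 — checking thresholds:
  Ana: 1 of 4 neighbours < 2, not yet.
  Mo: 1 of 5 neighbours ≥ 1, votes yes.
Round 3 — checking thresholds:
  Ana: 2 of 4 neighbours ≥ 2, votes yes.
  Fay: 1 of 4 neighbours ≥ 1, votes yes.
  Hana: 1 of 2 neighbours < 2, not yet.
  Omar: 1 of 2 neighbours < 2, not yet.
Round 4 — checking thresholds:
  Gus: 2 of 3 neighbours < 4, not yet.
  Hana: 2 of 2 neighbours ≥ 2, votes yes.
  Jo: 1 of 2 neighbours ≥ 1, votes yes.
  Omar: 2 of 2 neighbours ≥ 2, votes yes.
Round 5 — no new yes votes; cascade stops.

yes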